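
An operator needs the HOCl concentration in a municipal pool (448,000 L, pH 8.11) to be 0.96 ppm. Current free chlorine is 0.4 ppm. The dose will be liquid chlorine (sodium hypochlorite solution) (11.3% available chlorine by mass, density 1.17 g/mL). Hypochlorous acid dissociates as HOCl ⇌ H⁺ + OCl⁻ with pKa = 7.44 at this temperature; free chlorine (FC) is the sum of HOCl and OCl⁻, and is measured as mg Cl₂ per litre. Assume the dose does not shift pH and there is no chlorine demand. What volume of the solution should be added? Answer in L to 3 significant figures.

[OCl⁻]/[HOCl] = 10^(pH − pKa) = 10^(8.11 − 7.44) = 4.677; fraction as HOCl = 1/(1 + 4.677) = 0.1761.
Free chlorine required for 0.96 ppm HOCl: 0.96 / 0.1761 = 5.45 ppm.
FC to add: 5.45 − 0.4 = 5.05 mg/L as Cl₂.
Cl₂ equivalent: 5.05 mg/L × 448,000 L = 2263 g.
Product at 11.3% available Cl: 2263 / 0.113 = 20,020 g.
Volume: 20,020 g ÷ 1.17 g/mL = 17,110 mL.

17.1 L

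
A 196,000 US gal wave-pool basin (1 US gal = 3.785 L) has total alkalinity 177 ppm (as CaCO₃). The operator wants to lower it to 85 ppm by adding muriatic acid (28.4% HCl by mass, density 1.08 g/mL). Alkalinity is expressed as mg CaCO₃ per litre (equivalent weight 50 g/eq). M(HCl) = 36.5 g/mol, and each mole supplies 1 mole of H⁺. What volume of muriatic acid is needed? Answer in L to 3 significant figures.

Volume: 196,000 US gal × 3.785 L/gal = 741,860 L.
Alkalinity to neutralize: (177 − 85) = 92 mg/L as CaCO₃ × 741,860 L = 68,250 g as CaCO₃.
Equivalents of H⁺ required: 68,250 ÷ 50 g/eq = 1365 eq = 1365 mol HCl.
Mass of HCl: 1365 × 36.5 = 49,820 g.
Mass of 28.4% solution: 49,820 / 0.284 = 175,400 g.
Volume: 175,400 g ÷ 1.08 g/mL = 162,400 mL.

162 L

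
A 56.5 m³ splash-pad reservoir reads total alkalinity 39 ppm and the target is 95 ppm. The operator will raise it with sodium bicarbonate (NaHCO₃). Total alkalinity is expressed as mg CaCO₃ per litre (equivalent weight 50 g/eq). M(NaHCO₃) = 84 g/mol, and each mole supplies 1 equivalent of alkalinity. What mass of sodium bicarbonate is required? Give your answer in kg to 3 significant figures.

5.32 kg

Volume: 56.5 m³ = 56,500 L.
Alkalinity to add: (95 − 39) = 56 mg/L as CaCO₃ × 56,500 L = 3164 g as CaCO₃.
Equivalents: 3164 g ÷ 50 g/eq = 63.28 eq.
NaHCO₃ supplies 1 eq per mole → 63.28 mol.
Mass: 63.28 mol × 84 g/mol = 5316 g.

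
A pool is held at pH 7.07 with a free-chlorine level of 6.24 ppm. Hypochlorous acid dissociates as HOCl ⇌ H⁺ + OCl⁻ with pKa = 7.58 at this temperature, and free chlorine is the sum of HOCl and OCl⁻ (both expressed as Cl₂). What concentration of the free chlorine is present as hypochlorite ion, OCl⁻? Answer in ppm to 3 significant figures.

[OCl⁻]/[HOCl] = 10^(pH − pKa) = 10^(7.07 − 7.58) = 10^-0.51 = 0.309.
Fraction as HOCl = 1 / (1 + 0.309) = 0.7639.
OCl⁻ = (1 − 0.7639) × 6.24 ppm = 1.473 ppm.

1.47 ppm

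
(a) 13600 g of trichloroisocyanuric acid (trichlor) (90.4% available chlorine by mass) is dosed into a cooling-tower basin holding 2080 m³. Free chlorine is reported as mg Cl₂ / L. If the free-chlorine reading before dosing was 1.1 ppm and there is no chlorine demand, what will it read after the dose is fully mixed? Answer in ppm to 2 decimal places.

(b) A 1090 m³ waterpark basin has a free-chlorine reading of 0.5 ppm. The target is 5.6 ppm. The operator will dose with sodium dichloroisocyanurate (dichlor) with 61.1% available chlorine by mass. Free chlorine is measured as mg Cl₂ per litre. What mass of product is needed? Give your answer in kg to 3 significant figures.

(a) 7.01 ppm; (b) 9.10 kg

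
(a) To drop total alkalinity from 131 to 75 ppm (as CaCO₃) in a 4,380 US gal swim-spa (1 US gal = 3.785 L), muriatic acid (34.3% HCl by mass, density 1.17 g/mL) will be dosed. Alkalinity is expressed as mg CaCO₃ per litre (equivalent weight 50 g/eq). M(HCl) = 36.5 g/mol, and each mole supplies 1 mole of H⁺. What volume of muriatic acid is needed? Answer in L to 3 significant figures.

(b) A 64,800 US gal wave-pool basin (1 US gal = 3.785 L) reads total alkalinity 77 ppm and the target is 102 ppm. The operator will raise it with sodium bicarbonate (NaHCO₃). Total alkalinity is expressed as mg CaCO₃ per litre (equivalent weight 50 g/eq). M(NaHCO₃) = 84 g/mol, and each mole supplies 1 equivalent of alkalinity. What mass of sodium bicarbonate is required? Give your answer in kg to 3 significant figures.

(a) Volume: 4,380 US gal × 3.785 L/gal = 16,578 L.
(a) Alkalinity to neutralize: (131 − 75) = 56 mg/L as CaCO₃ × 16,578 L = 928.4 g as CaCO₃.
(a) Equivalents of H⁺ required: 928.4 ÷ 50 g/eq = 18.57 eq = 18.57 mol HCl.
(a) Mass of HCl: 18.57 × 36.5 = 677.7 g.
(a) Mass of 34.3% solution: 677.7 / 0.343 = 1976 g.
(a) Volume: 1976 g ÷ 1.17 g/mL = 1689 mL.

(b) Volume: 64,800 US gal × 3.785 L/gal = 245,268 L.
(b) Alkalinity to add: (102 − 77) = 25 mg/L as CaCO₃ × 245,268 L = 6132 g as CaCO₃.
(b) Equivalents: 6132 g ÷ 50 g/eq = 122.6 eq.
(b) NaHCO₃ supplies 1 eq per mole → 122.6 mol.
(b) Mass: 122.6 mol × 84 g/mol = 10,300 g.

(a) 1.69 L; (b) 10.3 kg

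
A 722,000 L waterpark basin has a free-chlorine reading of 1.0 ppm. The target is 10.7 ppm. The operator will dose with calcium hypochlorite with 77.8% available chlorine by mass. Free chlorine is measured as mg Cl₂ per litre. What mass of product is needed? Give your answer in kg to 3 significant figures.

Chlorine deficit: 10.7 − 1.0 = 9.7 ppm = 9.7 mg/L as Cl₂.
Cl₂ equivalent needed: 9.7 mg/L × 722,000 L = 7,003,000 mg = 7003 g.
Product at 77.8% available chlorine: 7003 / 0.778 = 9002 g.

9.00 kg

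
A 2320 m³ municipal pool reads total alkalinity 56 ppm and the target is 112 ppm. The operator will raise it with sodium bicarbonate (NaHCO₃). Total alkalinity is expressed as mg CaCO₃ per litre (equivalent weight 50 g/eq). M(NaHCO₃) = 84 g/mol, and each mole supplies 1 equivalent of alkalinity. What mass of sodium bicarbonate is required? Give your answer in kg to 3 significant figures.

218 kg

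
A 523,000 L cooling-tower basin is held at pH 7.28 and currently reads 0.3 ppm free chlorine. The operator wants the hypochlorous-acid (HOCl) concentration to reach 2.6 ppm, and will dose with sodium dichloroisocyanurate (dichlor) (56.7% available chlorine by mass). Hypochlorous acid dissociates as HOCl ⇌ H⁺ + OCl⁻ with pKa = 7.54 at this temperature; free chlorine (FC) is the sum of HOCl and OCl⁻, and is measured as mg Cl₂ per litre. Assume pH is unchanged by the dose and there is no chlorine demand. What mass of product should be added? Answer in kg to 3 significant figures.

3.44 kg

[OCl⁻]/[HOCl] = 10^(pH − pKa) = 10^(7.28 − 7.54) = 0.5495; fraction as HOCl = 1/(1 + 0.5495) = 0.6454.
Free chlorine required for 2.6 ppm HOCl: 2.6 / 0.6454 = 4.029 ppm.
FC to add: 4.029 − 0.3 = 3.729 mg/L as Cl₂.
Cl₂ equivalent: 3.729 mg/L × 523,000 L = 1950 g.
Product at 56.7% available Cl: 1950 / 0.567 = 3439 g.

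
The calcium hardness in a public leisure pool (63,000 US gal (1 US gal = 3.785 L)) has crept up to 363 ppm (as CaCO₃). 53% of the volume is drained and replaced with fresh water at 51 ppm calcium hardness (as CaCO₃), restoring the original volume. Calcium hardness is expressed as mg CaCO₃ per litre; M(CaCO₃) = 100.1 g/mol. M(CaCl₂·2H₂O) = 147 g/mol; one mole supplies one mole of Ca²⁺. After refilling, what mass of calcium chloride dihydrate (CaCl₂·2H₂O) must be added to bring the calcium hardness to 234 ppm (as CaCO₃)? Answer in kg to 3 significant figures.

Volume: 63,000 US gal × 3.785 L/gal = 238,455 L.
After draining 53% and refilling: 363 × 0.47 + 51 × 0.53 = 197.64 ppm.
Deficit to target: 234 − 197.64 = 36.36 mg/L.
As CaCO₃: 36.36 mg/L × 238,455 L = 8670 g; ÷ 100.1 = 86.62 mol Ca²⁺.
Mass: 86.62 × 147 = 12,730 g.

12.7 kg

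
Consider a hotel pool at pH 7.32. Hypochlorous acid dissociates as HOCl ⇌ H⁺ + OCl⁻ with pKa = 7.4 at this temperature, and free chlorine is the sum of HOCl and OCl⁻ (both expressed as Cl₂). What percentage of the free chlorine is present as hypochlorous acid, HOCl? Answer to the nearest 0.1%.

54.6%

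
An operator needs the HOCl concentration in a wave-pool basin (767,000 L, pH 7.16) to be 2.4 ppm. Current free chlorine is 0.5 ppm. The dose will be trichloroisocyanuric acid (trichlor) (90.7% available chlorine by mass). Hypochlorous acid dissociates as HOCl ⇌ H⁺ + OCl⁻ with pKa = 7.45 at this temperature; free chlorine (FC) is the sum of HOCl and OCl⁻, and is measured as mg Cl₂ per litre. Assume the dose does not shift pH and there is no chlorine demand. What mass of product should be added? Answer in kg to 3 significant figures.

2.65 kg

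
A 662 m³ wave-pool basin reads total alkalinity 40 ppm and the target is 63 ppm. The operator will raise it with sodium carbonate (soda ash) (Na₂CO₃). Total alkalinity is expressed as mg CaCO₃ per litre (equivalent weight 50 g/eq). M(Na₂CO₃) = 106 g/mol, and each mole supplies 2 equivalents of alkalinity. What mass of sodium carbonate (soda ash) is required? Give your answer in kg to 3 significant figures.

16.1 kg

Volume: 662 m³ = 662,000 L.
Alkalinity to add: (63 − 40) = 23 mg/L as CaCO₃ × 662,000 L = 15,230 g as CaCO₃.
Equivalents: 15,230 g ÷ 50 g/eq = 304.5 eq.
Each mole of Na₂CO₃ supplies 2 eq, so 304.5 / 2 = 152.3 mol.
Mass: 152.3 mol × 106 g/mol = 16,140 g.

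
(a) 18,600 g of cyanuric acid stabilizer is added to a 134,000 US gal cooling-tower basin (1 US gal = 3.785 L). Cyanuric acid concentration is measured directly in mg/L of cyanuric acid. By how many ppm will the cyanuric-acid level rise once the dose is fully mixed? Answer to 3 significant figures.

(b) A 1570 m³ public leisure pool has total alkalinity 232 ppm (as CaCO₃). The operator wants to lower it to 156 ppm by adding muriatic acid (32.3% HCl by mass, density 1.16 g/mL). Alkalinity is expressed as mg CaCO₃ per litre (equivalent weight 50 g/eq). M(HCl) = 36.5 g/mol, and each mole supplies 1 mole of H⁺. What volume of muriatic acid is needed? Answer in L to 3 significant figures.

(a) 36.7 ppm; (b) 232 L

(a) Volume: 134,000 US gal × 3.785 L/gal = 507,190 L.
(a) Rise: 18,600 g / 507,190 L × 1000 = 36.67 mg/L.

(b) Volume: 1570 m³ = 1,570,000 L.
(b) Alkalinity to neutralize: (232 − 156) = 76 mg/L as CaCO₃ × 1,570,000 L = 119,300 g as CaCO₃.
(b) Equivalents of H⁺ required: 119,300 ÷ 50 g/eq = 2386 eq = 2386 mol HCl.
(b) Mass of HCl: 2386 × 36.5 = 87,100 g.
(b) Mass of 32.3% solution: 87,100 / 0.323 = 269,700 g.
(b) Volume: 269,700 g ÷ 1.16 g/mL = 232,500 mL.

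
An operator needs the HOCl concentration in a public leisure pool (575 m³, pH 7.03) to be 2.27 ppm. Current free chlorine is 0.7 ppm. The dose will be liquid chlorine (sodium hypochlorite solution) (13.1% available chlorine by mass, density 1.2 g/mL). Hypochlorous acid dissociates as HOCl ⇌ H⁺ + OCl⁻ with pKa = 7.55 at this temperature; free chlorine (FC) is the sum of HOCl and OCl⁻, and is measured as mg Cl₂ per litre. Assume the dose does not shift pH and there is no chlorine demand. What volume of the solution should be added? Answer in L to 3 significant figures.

8.25 L

Volume: 575 m³ = 575,000 L.
[OCl⁻]/[HOCl] = 10^(pH − pKa) = 10^(7.03 − 7.55) = 0.302; fraction as HOCl = 1/(1 + 0.302) = 0.7681.
Free chlorine required for 2.27 ppm HOCl: 2.27 / 0.7681 = 2.956 ppm.
FC to add: 2.956 − 0.7 = 2.256 mg/L as Cl₂.
Cl₂ equivalent: 2.256 mg/L × 575,000 L = 1297 g.
Product at 13.1% available Cl: 1297 / 0.131 = 9900 g.
Volume: 9900 g ÷ 1.2 g/mL = 8250 mL.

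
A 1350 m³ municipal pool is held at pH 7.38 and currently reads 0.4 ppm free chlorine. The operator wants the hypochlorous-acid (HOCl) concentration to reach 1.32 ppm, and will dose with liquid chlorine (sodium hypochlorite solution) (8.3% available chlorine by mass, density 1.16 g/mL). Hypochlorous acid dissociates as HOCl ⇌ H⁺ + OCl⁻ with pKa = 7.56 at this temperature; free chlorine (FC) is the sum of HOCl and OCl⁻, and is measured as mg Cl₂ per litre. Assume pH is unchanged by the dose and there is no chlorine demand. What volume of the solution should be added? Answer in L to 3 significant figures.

25.1 L

Volume: 1350 m³ = 1,350,000 L.
[OCl⁻]/[HOCl] = 10^(pH − pKa) = 10^(7.38 − 7.56) = 0.6607; fraction as HOCl = 1/(1 + 0.6607) = 0.6022.
Free chlorine required for 1.32 ppm HOCl: 1.32 / 0.6022 = 2.192 ppm.
FC to add: 2.192 − 0.4 = 1.792 mg/L as Cl₂.
Cl₂ equivalent: 1.792 mg/L × 1,350,000 L = 2419 g.
Product at 8.3% available Cl: 2419 / 0.083 = 29,150 g.
Volume: 29,150 g ÷ 1.16 g/mL = 25,130 mL.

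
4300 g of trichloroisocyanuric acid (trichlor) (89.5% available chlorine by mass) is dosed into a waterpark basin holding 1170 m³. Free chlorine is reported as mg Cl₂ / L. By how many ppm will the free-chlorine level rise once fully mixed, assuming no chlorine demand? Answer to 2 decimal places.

3.29 ppm

Volume: 1170 m³ = 1,170,000 L.
Available chlorine delivered: 4300 g × 0.895 = 3848 g as Cl₂.
Concentration rise: 3848 g / 1,170,000 L = 3.289 mg/L = 3.29 ppm.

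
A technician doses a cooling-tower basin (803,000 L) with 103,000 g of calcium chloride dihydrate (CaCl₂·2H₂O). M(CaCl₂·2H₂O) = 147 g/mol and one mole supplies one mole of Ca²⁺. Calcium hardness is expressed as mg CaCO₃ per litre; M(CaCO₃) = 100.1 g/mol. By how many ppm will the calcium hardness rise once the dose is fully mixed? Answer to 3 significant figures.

87.3 ppm

Moles of Ca²⁺: 103,000 g ÷ 147 g/mol = 700.7 mol.
As CaCO₃: 700.7 mol × 100.1 g/mol = 70,140 g.
Rise: 70,140 g / 803,000 L × 1000 = 87.35 mg/L.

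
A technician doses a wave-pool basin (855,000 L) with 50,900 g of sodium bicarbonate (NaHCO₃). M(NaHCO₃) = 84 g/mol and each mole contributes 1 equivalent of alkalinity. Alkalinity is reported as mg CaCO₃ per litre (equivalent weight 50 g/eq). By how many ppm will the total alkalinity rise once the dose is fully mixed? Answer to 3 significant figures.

35.4 ppm

Moles of NaHCO₃: 50,900 g ÷ 84 g/mol = 606 mol → 606 eq of alkalinity.
As CaCO₃: 606 eq × 50 g/eq = 30,300 g.
Rise: 30,300 g / 855,000 L × 1000 = 35.44 mg/L.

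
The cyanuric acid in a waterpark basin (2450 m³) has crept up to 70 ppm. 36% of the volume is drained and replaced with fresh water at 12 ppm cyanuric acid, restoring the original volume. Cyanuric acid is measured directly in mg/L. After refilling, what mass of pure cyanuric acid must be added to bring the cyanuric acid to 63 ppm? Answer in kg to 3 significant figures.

Volume: 2450 m³ = 2,450,000 L.
After draining 36% and refilling: 70 × 0.64 + 12 × 0.36 = 49.12 ppm.
Deficit to target: 63 − 49.12 = 13.88 mg/L.
Mass: 13.88 mg/L × 2,450,000 L = 34,010 g cyanuric acid.

34.0 kg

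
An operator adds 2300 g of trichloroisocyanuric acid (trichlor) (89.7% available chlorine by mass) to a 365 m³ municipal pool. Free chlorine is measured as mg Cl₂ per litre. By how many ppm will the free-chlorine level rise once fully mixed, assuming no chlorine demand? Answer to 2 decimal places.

Volume: 365 m³ = 365,000 L.
Available chlorine delivered: 2300 g × 0.897 = 2063 g as Cl₂.
Concentration rise: 2063 g / 365,000 L = 5.652 mg/L = 5.65 ppm.

5.65 ppm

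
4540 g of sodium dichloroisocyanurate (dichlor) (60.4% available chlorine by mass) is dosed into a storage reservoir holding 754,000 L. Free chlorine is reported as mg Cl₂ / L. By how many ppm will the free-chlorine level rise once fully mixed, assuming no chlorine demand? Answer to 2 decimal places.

3.64 ppm

Available chlorine delivered: 4540 g × 0.604 = 2742 g as Cl₂.
Concentration rise: 2742 g / 754,000 L = 3.637 mg/L = 3.64 ppm.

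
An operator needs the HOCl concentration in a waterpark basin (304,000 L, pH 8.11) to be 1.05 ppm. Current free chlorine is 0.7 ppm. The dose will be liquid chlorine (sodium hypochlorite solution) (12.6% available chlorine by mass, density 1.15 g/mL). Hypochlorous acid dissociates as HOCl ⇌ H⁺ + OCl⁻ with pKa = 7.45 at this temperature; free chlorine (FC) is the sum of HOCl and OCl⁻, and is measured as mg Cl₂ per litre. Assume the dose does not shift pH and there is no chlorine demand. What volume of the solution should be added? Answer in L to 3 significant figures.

10.8 L

[OCl⁻]/[HOCl] = 10^(pH − pKa) = 10^(8.11 − 7.45) = 4.571; fraction as HOCl = 1/(1 + 4.571) = 0.1795.
Free chlorine required for 1.05 ppm HOCl: 1.05 / 0.1795 = 5.849 ppm.
FC to add: 5.849 − 0.7 = 5.149 mg/L as Cl₂.
Cl₂ equivalent: 5.149 mg/L × 304,000 L = 1565 g.
Product at 12.6% available Cl: 1565 / 0.126 = 12,420 g.
Volume: 12,420 g ÷ 1.15 g/mL = 10,800 mL.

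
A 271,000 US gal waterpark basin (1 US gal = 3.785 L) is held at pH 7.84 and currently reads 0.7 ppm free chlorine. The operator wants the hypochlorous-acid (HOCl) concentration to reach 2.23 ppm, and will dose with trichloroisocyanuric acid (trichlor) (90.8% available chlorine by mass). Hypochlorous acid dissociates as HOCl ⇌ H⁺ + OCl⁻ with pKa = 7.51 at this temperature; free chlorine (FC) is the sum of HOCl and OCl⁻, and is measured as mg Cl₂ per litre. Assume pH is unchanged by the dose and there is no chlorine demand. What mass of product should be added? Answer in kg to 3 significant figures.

Volume: 271,000 US gal × 3.785 L/gal = 1,025,735 L.
[OCl⁻]/[HOCl] = 10^(pH − pKa) = 10^(7.84 − 7.51) = 2.138; fraction as HOCl = 1/(1 + 2.138) = 0.3187.
Free chlorine required for 2.23 ppm HOCl: 2.23 / 0.3187 = 6.998 ppm.
FC to add: 6.998 − 0.7 = 6.298 mg/L as Cl₂.
Cl₂ equivalent: 6.298 mg/L × 1,025,735 L = 6460 g.
Product at 90.8% available Cl: 6460 / 0.908 = 7114 g.

7.11 kg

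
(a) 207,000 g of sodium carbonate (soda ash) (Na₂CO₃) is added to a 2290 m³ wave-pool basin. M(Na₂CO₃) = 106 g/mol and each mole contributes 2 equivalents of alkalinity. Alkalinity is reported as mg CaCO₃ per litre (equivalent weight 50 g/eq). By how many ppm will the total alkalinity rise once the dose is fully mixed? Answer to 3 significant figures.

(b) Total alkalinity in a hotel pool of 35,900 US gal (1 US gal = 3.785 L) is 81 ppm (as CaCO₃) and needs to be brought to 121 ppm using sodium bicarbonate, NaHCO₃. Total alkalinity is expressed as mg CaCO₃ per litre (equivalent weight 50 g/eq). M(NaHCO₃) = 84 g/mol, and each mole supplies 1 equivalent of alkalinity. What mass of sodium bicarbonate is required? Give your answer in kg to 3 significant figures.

(a) Volume: 2290 m³ = 2,290,000 L.
(a) Moles of Na₂CO₃: 207,000 g ÷ 106 g/mol = 1953 mol → 3906 eq of alkalinity.
(a) As CaCO₃: 3906 eq × 50 g/eq = 195,300 g.
(a) Rise: 195,300 g / 2,290,000 L × 1000 = 85.28 mg/L.

(b) Volume: 35,900 US gal × 3.785 L/gal = 135,882 L.
(b) Alkalinity to add: (121 − 81) = 40 mg/L as CaCO₃ × 135,882 L = 5435 g as CaCO₃.
(b) Equivalents: 5435 g ÷ 50 g/eq = 108.7 eq.
(b) NaHCO₃ supplies 1 eq per mole → 108.7 mol.
(b) Mass: 108.7 mol × 84 g/mol = 9131 g.

(a) 85.3 ppm; (b) 9.13 kg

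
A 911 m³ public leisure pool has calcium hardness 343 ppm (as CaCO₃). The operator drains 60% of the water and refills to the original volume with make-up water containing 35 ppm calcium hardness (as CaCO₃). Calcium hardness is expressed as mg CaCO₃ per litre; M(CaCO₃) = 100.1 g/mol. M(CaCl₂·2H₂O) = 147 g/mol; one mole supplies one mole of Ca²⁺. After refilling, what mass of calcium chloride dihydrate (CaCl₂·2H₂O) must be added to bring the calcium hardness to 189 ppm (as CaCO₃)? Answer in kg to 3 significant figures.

Volume: 911 m³ = 911,000 L.
After draining 60% and refilling: 343 × 0.40 + 35 × 0.60 = 158.2 ppm.
Deficit to target: 189 − 158.2 = 30.8 mg/L.
As CaCO₃: 30.8 mg/L × 911,000 L = 28,060 g; ÷ 100.1 = 280.3 mol Ca²⁺.
Mass: 280.3 × 147 = 41,210 g.

41.2 kg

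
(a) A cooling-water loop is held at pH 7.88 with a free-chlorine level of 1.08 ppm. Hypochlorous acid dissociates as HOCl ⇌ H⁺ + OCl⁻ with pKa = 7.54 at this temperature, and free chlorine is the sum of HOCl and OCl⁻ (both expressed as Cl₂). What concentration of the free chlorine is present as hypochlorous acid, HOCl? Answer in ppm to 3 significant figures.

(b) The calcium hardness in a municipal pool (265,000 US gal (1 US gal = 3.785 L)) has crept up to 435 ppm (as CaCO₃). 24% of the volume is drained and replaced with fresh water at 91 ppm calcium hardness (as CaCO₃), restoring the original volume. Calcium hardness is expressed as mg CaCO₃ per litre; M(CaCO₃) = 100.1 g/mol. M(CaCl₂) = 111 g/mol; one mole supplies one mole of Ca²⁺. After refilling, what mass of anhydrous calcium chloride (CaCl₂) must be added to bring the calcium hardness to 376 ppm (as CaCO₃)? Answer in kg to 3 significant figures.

(a) 0.339 ppm; (b) 26.2 kg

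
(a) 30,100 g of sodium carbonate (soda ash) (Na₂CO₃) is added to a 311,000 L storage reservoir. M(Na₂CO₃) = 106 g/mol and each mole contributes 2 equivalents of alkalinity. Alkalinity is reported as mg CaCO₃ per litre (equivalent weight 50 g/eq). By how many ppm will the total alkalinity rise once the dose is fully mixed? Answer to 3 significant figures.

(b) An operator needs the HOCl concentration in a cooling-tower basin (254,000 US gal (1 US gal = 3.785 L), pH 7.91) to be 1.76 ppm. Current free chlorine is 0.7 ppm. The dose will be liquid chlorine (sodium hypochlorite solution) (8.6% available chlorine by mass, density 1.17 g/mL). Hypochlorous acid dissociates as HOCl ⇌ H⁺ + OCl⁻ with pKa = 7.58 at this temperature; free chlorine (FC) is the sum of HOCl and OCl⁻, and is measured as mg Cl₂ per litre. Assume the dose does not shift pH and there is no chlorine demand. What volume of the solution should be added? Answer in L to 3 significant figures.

(a) 91.3 ppm; (b) 46.1 L

(a) Moles of Na₂CO₃: 30,100 g ÷ 106 g/mol = 284 mol → 567.9 eq of alkalinity.
(a) As CaCO₃: 567.9 eq × 50 g/eq = 28,400 g.
(a) Rise: 28,400 g / 311,000 L × 1000 = 91.31 mg/L.

(b) Volume: 254,000 US gal × 3.785 L/gal = 961,390 L.
(b) [OCl⁻]/[HOCl] = 10^(pH − pKa) = 10^(7.91 − 7.58) = 2.138; fraction as HOCl = 1/(1 + 2.138) = 0.3187.
(b) Free chlorine required for 1.76 ppm HOCl: 1.76 / 0.3187 = 5.523 ppm.
(b) FC to add: 5.523 − 0.7 = 4.823 mg/L as Cl₂.
(b) Cl₂ equivalent: 4.823 mg/L × 961,390 L = 4637 g.
(b) Product at 8.6% available Cl: 4637 / 0.086 = 53,910 g.
(b) Volume: 53,910 g ÷ 1.17 g/mL = 46,080 mL.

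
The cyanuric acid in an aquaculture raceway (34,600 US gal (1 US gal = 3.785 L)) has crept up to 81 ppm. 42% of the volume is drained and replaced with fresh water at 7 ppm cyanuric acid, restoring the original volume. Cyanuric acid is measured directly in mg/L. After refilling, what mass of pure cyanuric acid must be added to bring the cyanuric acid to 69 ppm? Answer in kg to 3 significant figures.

2.50 kg

Volume: 34,600 US gal × 3.785 L/gal = 130,961 L.
After draining 42% and refilling: 81 × 0.58 + 7 × 0.42 = 49.92 ppm.
Deficit to target: 69 − 49.92 = 19.08 mg/L.
Mass: 19.08 mg/L × 130,961 L = 2499 g cyanuric acid.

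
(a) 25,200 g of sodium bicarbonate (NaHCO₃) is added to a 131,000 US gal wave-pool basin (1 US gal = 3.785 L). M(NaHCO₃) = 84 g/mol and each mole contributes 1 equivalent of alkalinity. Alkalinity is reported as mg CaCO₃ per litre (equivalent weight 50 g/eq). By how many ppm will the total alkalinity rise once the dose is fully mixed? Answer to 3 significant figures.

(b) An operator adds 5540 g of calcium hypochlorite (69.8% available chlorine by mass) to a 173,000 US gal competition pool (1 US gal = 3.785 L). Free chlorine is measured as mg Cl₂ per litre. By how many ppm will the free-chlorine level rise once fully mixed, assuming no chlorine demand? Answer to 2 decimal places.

(a) Volume: 131,000 US gal × 3.785 L/gal = 495,835 L.
(a) Moles of NaHCO₃: 25,200 g ÷ 84 g/mol = 300 mol → 300 eq of alkalinity.
(a) As CaCO₃: 300 eq × 50 g/eq = 15,000 g.
(a) Rise: 15,000 g / 495,835 L × 1000 = 30.25 mg/L.

(b) Volume: 173,000 US gal × 3.785 L/gal = 654,805 L.
(b) Available chlorine delivered: 5540 g × 0.698 = 3867 g as Cl₂.
(b) Concentration rise: 3867 g / 654,805 L = 5.905 mg/L = 5.91 ppm.

(a) 30.3 ppm; (b) 5.91 ppm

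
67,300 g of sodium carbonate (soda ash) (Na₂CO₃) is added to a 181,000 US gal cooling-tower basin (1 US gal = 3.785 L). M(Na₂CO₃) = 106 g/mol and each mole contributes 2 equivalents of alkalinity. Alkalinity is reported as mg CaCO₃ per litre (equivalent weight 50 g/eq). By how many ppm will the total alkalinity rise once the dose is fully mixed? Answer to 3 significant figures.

92.7 ppm

Volume: 181,000 US gal × 3.785 L/gal = 685,085 L.
Moles of Na₂CO₃: 67,300 g ÷ 106 g/mol = 634.9 mol → 1270 eq of alkalinity.
As CaCO₃: 1270 eq × 50 g/eq = 63,490 g.
Rise: 63,490 g / 685,085 L × 1000 = 92.68 mg/L.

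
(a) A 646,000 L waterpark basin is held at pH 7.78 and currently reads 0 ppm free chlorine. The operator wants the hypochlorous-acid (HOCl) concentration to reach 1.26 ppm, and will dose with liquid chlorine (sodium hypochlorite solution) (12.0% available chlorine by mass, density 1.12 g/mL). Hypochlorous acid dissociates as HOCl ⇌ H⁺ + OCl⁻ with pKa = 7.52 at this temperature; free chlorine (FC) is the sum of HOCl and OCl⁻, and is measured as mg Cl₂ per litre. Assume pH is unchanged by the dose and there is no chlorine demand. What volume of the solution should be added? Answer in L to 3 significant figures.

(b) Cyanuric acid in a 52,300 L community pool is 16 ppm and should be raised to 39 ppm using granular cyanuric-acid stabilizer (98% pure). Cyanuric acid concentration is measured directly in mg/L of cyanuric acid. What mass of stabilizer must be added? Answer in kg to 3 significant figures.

(a) 17.1 L; (b) 1.23 kg

(a) [OCl⁻]/[HOCl] = 10^(pH − pKa) = 10^(7.78 − 7.52) = 1.82; fraction as HOCl = 1/(1 + 1.82) = 0.3546.
(a) Free chlorine required for 1.26 ppm HOCl: 1.26 / 0.3546 = 3.553 ppm.
(a) FC to add: 3.553 − 0 = 3.553 mg/L as Cl₂.
(a) Cl₂ equivalent: 3.553 mg/L × 646,000 L = 2295 g.
(a) Product at 12.0% available Cl: 2295 / 0.12 = 19,130 g.
(a) Volume: 19,130 g ÷ 1.12 g/mL = 17,080 mL.

(b) CYA to add: (39 − 16) = 23 mg/L × 52,300 L = 1203 g cyanuric acid.
(b) At 98% purity: 1203 / 0.98 = 1227 g product.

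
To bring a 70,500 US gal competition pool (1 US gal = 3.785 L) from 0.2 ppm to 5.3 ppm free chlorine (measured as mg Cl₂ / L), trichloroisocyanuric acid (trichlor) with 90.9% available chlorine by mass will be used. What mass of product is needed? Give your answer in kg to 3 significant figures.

1.50 kg

Volume: 70,500 US gal × 3.785 L/gal = 266,842 L.
Chlorine deficit: 5.3 − 0.2 = 5.1 ppm = 5.1 mg/L as Cl₂.
Cl₂ equivalent needed: 5.1 mg/L × 266,842 L = 1,361,000 mg = 1361 g.
Product at 90.9% available chlorine: 1361 / 0.909 = 1497 g.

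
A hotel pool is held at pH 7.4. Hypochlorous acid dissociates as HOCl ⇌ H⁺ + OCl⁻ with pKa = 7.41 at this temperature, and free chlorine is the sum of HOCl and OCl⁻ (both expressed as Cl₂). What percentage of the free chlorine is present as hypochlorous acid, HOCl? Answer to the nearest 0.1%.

50.6%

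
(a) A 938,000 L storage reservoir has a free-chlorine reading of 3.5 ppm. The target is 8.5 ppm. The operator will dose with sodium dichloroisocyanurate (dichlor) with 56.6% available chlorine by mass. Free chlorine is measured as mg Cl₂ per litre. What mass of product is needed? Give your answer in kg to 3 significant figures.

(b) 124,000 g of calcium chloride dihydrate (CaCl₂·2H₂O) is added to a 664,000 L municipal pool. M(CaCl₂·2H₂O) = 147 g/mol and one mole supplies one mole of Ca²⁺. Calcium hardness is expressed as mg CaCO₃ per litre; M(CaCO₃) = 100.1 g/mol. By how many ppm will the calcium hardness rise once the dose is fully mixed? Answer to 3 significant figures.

(a) 8.29 kg; (b) 127 ppm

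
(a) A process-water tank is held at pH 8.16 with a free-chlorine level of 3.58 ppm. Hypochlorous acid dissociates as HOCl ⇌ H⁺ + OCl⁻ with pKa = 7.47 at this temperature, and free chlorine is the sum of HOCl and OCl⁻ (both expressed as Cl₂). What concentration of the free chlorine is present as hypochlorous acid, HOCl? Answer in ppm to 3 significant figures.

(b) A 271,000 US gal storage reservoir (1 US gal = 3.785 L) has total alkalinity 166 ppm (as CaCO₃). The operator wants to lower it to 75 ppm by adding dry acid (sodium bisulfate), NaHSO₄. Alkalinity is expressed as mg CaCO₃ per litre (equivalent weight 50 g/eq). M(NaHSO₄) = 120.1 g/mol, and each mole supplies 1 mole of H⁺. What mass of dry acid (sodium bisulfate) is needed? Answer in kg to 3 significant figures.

(a) 0.607 ppm; (b) 224 kg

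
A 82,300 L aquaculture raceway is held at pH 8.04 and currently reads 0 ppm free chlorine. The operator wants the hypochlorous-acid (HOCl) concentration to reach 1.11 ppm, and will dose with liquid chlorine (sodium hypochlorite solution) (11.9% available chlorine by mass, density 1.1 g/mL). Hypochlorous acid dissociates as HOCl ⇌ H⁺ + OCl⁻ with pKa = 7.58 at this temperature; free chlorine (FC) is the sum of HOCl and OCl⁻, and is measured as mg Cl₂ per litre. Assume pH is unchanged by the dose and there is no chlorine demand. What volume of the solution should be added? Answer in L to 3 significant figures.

[OCl⁻]/[HOCl] = 10^(pH − pKa) = 10^(8.04 − 7.58) = 2.884; fraction as HOCl = 1/(1 + 2.884) = 0.2575.
Free chlorine required for 1.11 ppm HOCl: 1.11 / 0.2575 = 4.311 ppm.
FC to add: 4.311 − 0 = 4.311 mg/L as Cl₂.
Cl₂ equivalent: 4.311 mg/L × 82,300 L = 354.8 g.
Product at 11.9% available Cl: 354.8 / 0.119 = 2982 g.
Volume: 2982 g ÷ 1.1 g/mL = 2711 mL.

2.71 L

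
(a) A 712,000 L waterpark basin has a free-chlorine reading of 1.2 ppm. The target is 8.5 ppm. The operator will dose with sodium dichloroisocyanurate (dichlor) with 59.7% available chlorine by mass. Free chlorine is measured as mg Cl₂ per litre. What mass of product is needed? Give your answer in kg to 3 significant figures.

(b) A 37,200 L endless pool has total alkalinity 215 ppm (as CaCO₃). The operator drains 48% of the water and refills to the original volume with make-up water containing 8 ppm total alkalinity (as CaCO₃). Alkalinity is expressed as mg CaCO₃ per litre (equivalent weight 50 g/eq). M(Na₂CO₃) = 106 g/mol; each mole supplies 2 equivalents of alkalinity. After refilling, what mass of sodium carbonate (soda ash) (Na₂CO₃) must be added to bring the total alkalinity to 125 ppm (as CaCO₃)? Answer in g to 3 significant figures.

(a) 8.71 kg; (b) 369 g

(a) Chlorine deficit: 8.5 − 1.2 = 7.3 ppm = 7.3 mg/L as Cl₂.
(a) Cl₂ equivalent needed: 7.3 mg/L × 712,000 L = 5,198,000 mg = 5198 g.
(a) Product at 59.7% available chlorine: 5198 / 0.597 = 8706 g.

(b) After draining 48% and refilling: 215 × 0.52 + 8 × 0.48 = 115.64 ppm.
(b) Deficit to target: 125 − 115.64 = 9.36 mg/L.
(b) As CaCO₃: 9.36 mg/L × 37,200 L = 348.2 g; ÷ 50 g/eq ÷ 2 = 3.482 mol Na₂CO₃.
(b) Mass: 3.482 × 106 = 369.1 g.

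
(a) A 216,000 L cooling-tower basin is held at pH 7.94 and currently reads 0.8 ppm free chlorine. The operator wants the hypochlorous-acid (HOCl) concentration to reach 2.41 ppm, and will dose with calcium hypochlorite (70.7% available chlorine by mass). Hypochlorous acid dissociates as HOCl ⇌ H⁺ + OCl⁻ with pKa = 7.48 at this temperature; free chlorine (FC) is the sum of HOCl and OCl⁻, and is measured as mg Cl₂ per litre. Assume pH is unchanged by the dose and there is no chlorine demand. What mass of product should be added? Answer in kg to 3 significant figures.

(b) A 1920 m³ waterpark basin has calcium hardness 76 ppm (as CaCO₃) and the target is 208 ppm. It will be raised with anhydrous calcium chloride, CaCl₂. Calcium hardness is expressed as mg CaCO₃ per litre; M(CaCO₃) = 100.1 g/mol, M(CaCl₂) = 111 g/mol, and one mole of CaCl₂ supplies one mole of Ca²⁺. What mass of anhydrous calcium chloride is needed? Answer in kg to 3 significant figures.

(a) [OCl⁻]/[HOCl] = 10^(pH − pKa) = 10^(7.94 − 7.48) = 2.884; fraction as HOCl = 1/(1 + 2.884) = 0.2575.
(a) Free chlorine required for 2.41 ppm HOCl: 2.41 / 0.2575 = 9.361 ppm.
(a) FC to add: 9.361 − 0.8 = 8.561 mg/L as Cl₂.
(a) Cl₂ equivalent: 8.561 mg/L × 216,000 L = 1849 g.
(a) Product at 70.7% available Cl: 1849 / 0.707 = 2615 g.

(b) Volume: 1920 m³ = 1,920,000 L.
(b) Hardness to add: (208 − 76) = 132 mg/L as CaCO₃ × 1,920,000 L = 253,400 g as CaCO₃.
(b) Moles of Ca²⁺ (1 mol Ca²⁺ ≡ 1 mol CaCO₃): 253,400 / 100.1 g/mol = 2532 mol.
(b) Mass of CaCl₂: 2532 × 111 = 281,000 g.

(a) 2.62 kg; (b) 281 kg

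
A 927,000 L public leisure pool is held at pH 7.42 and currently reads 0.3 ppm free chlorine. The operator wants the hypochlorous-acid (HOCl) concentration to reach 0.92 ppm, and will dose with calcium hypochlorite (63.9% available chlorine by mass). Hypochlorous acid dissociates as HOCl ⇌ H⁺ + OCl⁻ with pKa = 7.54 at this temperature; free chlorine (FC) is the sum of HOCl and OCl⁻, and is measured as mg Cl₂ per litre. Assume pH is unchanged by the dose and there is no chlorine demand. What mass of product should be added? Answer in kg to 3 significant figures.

[OCl⁻]/[HOCl] = 10^(pH − pKa) = 10^(7.42 − 7.54) = 0.7586; fraction as HOCl = 1/(1 + 0.7586) = 0.5686.
Free chlorine required for 0.92 ppm HOCl: 0.92 / 0.5686 = 1.618 ppm.
FC to add: 1.618 − 0.3 = 1.318 mg/L as Cl₂.
Cl₂ equivalent: 1.318 mg/L × 927,000 L = 1222 g.
Product at 63.9% available Cl: 1222 / 0.639 = 1912 g.

1.91 kg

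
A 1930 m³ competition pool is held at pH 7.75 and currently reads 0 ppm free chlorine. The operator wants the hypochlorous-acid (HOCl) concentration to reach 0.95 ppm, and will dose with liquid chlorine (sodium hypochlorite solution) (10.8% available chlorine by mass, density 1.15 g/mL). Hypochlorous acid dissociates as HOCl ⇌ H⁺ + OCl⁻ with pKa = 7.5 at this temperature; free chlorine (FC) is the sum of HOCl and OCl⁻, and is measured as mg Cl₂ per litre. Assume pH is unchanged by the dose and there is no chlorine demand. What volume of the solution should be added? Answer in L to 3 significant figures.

Volume: 1930 m³ = 1,930,000 L.
[OCl⁻]/[HOCl] = 10^(pH − pKa) = 10^(7.75 − 7.5) = 1.778; fraction as HOCl = 1/(1 + 1.778) = 0.3599.
Free chlorine required for 0.95 ppm HOCl: 0.95 / 0.3599 = 2.639 ppm.
FC to add: 2.639 − 0 = 2.639 mg/L as Cl₂.
Cl₂ equivalent: 2.639 mg/L × 1,930,000 L = 5094 g.
Product at 10.8% available Cl: 5094 / 0.108 = 47,170 g.
Volume: 47,170 g ÷ 1.15 g/mL = 41,010 mL.

41.0 L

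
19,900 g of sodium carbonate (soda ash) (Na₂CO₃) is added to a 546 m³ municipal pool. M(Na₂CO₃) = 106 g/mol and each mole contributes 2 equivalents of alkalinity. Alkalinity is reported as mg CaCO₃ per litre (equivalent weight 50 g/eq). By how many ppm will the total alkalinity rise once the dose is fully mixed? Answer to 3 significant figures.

34.4 ppm

Volume: 546 m³ = 546,000 L.
Moles of Na₂CO₃: 19,900 g ÷ 106 g/mol = 187.7 mol → 375.5 eq of alkalinity.
As CaCO₃: 375.5 eq × 50 g/eq = 18,770 g.
Rise: 18,770 g / 546,000 L × 1000 = 34.38 mg/L.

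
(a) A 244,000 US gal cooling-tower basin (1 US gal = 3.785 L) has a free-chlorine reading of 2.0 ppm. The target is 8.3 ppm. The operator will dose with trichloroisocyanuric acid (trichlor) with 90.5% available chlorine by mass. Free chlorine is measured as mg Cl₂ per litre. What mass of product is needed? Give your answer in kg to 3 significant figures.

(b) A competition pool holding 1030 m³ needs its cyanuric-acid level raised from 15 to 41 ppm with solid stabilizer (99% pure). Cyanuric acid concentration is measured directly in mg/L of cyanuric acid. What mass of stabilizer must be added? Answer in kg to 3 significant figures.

(a) Volume: 244,000 US gal × 3.785 L/gal = 923,540 L.
(a) Chlorine deficit: 8.3 − 2.0 = 6.3 ppm = 6.3 mg/L as Cl₂.
(a) Cl₂ equivalent needed: 6.3 mg/L × 923,540 L = 5,818,000 mg = 5818 g.
(a) Product at 90.5% available chlorine: 5818 / 0.905 = 6429 g.

(b) Volume: 1030 m³ = 1,030,000 L.
(b) CYA to add: (41 − 15) = 26 mg/L × 1,030,000 L = 26,780 g cyanuric acid.
(b) At 99% purity: 26,780 / 0.99 = 27,050 g product.

(a) 6.43 kg; (b) 27.1 kg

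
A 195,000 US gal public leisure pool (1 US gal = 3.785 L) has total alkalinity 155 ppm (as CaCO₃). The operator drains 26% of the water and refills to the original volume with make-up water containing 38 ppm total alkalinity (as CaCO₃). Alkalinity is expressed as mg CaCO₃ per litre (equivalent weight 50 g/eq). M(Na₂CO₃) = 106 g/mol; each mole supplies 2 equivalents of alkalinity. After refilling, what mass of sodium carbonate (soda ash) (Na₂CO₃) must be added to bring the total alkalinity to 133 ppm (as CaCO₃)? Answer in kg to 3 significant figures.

Volume: 195,000 US gal × 3.785 L/gal = 738,075 L.
After draining 26% and refilling: 155 × 0.74 + 38 × 0.26 = 124.58 ppm.
Deficit to target: 133 − 124.58 = 8.42 mg/L.
As CaCO₃: 8.42 mg/L × 738,075 L = 6215 g; ÷ 50 g/eq ÷ 2 = 62.15 mol Na₂CO₃.
Mass: 62.15 × 106 = 6587 g.

6.59 kg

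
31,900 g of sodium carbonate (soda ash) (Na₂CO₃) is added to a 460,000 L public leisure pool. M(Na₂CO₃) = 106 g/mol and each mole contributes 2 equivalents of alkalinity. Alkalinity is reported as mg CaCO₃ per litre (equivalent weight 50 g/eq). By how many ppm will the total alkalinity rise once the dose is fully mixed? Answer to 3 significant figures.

65.4 ppm

Moles of Na₂CO₃: 31,900 g ÷ 106 g/mol = 300.9 mol → 601.9 eq of alkalinity.
As CaCO₃: 601.9 eq × 50 g/eq = 30,090 g.
Rise: 30,090 g / 460,000 L × 1000 = 65.42 mg/L.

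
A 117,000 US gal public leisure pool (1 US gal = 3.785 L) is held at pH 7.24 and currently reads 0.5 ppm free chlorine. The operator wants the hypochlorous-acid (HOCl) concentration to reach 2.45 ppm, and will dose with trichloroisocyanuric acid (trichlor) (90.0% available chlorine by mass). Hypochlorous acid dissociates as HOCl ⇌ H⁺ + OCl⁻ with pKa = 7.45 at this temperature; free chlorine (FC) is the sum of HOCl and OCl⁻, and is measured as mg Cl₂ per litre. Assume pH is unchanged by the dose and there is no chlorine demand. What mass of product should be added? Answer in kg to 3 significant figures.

Volume: 117,000 US gal × 3.785 L/gal = 442,845 L.
[OCl⁻]/[HOCl] = 10^(pH − pKa) = 10^(7.24 − 7.45) = 0.6166; fraction as HOCl = 1/(1 + 0.6166) = 0.6186.
Free chlorine required for 2.45 ppm HOCl: 2.45 / 0.6186 = 3.961 ppm.
FC to add: 3.961 − 0.5 = 3.461 mg/L as Cl₂.
Cl₂ equivalent: 3.461 mg/L × 442,845 L = 1533 g.
Product at 90.0% available Cl: 1533 / 0.9 = 1703 g.

1.70 kg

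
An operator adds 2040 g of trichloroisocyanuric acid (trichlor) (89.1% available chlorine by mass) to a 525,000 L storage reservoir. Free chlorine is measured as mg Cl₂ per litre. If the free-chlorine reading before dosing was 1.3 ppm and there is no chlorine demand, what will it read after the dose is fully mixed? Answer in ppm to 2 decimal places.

4.76 ppm

Available chlorine delivered: 2040 g × 0.891 = 1818 g as Cl₂.
Concentration rise: 1818 g / 525,000 L = 3.462 mg/L = 3.46 ppm.
Final FC: 1.3 + 3.46 = 4.76 ppm.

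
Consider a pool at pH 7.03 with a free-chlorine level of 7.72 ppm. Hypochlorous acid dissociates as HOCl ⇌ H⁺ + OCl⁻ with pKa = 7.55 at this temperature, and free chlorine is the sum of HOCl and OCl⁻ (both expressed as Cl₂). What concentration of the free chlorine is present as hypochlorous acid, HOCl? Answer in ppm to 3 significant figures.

[OCl⁻]/[HOCl] = 10^(pH − pKa) = 10^(7.03 − 7.55) = 10^-0.52 = 0.302.
Fraction as HOCl = 1 / (1 + 0.302) = 0.7681.
HOCl = 0.7681 × 7.72 ppm = 5.929 ppm.

5.93 ppm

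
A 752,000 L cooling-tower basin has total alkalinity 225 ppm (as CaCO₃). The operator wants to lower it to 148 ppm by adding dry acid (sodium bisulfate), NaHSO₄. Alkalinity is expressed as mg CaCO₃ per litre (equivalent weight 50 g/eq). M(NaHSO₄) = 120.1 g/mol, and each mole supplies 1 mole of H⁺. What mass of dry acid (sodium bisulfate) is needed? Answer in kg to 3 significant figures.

Alkalinity to neutralize: (225 − 148) = 77 mg/L as CaCO₃ × 752,000 L = 57,900 g as CaCO₃.
Equivalents of H⁺ required: 57,900 ÷ 50 g/eq = 1158 eq = 1158 mol NaHSO₄.
Mass of NaHSO₄: 1158 × 120.1 = 139,100 g.

139 kg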